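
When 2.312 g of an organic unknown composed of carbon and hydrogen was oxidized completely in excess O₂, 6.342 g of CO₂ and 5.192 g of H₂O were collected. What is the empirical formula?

CH4

mol C = 6.342 g CO₂ ÷ 44.009 g/mol = 0.14411 mol
mol H = 2 × 5.192 g H₂O ÷ 18.015 g/mol = 0.57641 mol
Divide by the smallest (0.14411 mol): C 1.000, H 4.000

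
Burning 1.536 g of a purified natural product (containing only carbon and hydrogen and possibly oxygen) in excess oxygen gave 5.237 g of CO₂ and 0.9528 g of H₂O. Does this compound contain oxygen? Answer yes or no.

mol C = 5.237 g CO₂ ÷ 44.009 g/mol = 0.11900 mol
mol H = 2 × 0.9528 g H₂O ÷ 18.015 g/mol = 0.10578 mol
C and H together account for 1.5359 g — essentially the entire 1.536 g sample — so the compound contains no oxygen.

no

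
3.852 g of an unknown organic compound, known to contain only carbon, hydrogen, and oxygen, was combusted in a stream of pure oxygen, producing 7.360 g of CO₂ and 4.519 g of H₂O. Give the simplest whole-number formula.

mol C = 7.360 g CO₂ ÷ 44.009 g/mol = 0.16724 mol
mol H = 2 × 4.519 g H₂O ÷ 18.015 g/mol = 0.50169 mol
mass O = 3.852 − (2.0087 + 0.50571) = 1.3376 g → mol O = 1.3376 ÷ 15.999 = 0.083605 mol
Divide by the smallest (0.083605 mol): C 2.000, H 6.001, O 1.000

C2H6O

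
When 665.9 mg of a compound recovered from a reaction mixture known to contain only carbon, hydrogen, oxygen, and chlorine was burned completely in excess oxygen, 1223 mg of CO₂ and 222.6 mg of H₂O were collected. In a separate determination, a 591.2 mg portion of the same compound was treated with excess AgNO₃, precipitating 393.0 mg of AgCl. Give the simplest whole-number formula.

mol C = 1.223 g CO₂ ÷ 44.009 g/mol = 0.027790 mol
mol H = 2 × 0.2226 g H₂O ÷ 18.015 g/mol = 0.024713 mol
From the AgCl data: mol Cl per gram of compound = (0.3930 ÷ 143.318) ÷ 0.5912 = 0.0046383 mol/g, so in the 0.6659 g combustion sample mol Cl = 0.0030886 mol
mass O = 0.6659 − (0.33378 + 0.024910 + 0.10949) = 0.19771 g → mol O = 0.19771 ÷ 15.999 = 0.012358 mol
Divide by the smallest (0.0030886 mol): C 8.997, H 8.001, Cl 1.000, O 4.001

C9H8ClO4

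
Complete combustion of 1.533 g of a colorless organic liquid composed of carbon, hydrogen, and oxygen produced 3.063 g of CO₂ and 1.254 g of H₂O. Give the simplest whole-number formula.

C2H4O

mol C = 3.063 g CO₂ ÷ 44.009 g/mol = 0.069599 mol
mol H = 2 × 1.254 g H₂O ÷ 18.015 g/mol = 0.13922 mol
mass O = 1.533 − (0.83596 + 0.14033) = 0.55671 g → mol O = 0.55671 ÷ 15.999 = 0.034797 mol
Divide by the smallest (0.034797 mol): C 2.000, H 4.001, O 1.000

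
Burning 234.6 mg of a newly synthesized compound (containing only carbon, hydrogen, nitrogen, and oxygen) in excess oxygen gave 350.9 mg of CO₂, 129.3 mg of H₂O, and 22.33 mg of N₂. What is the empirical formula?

mol C = 0.3509 g CO₂ ÷ 44.009 g/mol = 0.0079734 mol
mol H = 2 × 0.1293 g H₂O ÷ 18.015 g/mol = 0.014355 mol
mol N = 2 × 0.02233 g N₂ ÷ 28.014 g/mol = 0.0015942 mol
mass O = 0.2346 − (0.095768 + 0.014470 + 0.022330) = 0.10203 g → mol O = 0.10203 ÷ 15.999 = 0.0063774 mol
Divide by the smallest (0.0015942 mol): C 5.001, H 9.004, N 1.000, O 4.000

C5H9NO4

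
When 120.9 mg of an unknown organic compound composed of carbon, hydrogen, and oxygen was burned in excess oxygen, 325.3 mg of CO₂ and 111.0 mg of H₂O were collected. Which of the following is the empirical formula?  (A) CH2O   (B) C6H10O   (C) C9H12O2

(B) C6H10O

mol C = 0.3253 g CO₂ ÷ 44.009 g/mol = 0.0073917 mol
mol H = 2 × 0.1110 g H₂O ÷ 18.015 g/mol = 0.012323 mol
mass O = 0.1209 − (0.088781 + 0.012422) = 0.019697 g → mol O = 0.019697 ÷ 15.999 = 0.0012311 mol
Divide by the smallest (0.0012311 mol): C 6.004, H 10.009, O 1.000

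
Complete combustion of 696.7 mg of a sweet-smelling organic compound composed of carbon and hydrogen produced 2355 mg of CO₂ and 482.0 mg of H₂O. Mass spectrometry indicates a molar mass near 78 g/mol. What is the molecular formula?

C6H6

mol C = 2.355 g CO₂ ÷ 44.009 g/mol = 0.053512 mol
mol H = 2 × 0.4820 g H₂O ÷ 18.015 g/mol = 0.053511 mol
Divide by the smallest (0.053511 mol): C 1.000, H 1.000
Empirical formula: CH
Empirical-formula mass = 13.02 g/mol; 78 ÷ 13.02 ≈ 6, so the molecular formula is C6H6.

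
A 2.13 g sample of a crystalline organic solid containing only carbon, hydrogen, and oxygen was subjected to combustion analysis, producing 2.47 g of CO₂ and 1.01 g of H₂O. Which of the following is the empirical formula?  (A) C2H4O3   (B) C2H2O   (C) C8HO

mol C = 2.47 g CO₂ ÷ 44.009 g/mol = 0.05612 mol
mol H = 2 × 1.01 g H₂O ÷ 18.015 g/mol = 0.1121 mol
mass O = 2.13 − (0.6741 + 0.1130) = 1.343 g → mol O = 1.343 ÷ 15.999 = 0.08393 mol
Divide by the smallest (0.05612 mol): C 1.000, H 1.998, O 1.495
Multiplying each by 2 gives whole numbers: C 2.00, H 4.00, O 2.99

(A) C2H4O3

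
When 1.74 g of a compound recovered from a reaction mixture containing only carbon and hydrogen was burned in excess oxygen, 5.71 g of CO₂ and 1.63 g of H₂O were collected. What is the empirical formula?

mol C = 5.71 g CO₂ ÷ 44.009 g/mol = 0.1297 mol
mol H = 2 × 1.63 g H₂O ÷ 18.015 g/mol = 0.1810 mol
Divide by the smallest (0.1297 mol): C 1.000, H 1.395
Multiplying each by 5 gives whole numbers: C 5.00, H 6.97

C5H7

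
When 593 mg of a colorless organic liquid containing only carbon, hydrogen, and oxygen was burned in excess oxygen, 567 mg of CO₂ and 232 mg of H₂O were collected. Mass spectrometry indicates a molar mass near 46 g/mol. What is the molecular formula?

CH2O2

mol C = 0.567 g CO₂ ÷ 44.009 g/mol = 0.01288 mol
mol H = 2 × 0.232 g H₂O ÷ 18.015 g/mol = 0.02576 mol
mass O = 0.593 − (0.1547 + 0.02596) = 0.4123 g → mol O = 0.4123 ÷ 15.999 = 0.02577 mol
Divide by the smallest (0.01288 mol): C 1.000, H 1.999, O 2.000
Empirical formula: CH2O2
Empirical-formula mass = 46.02 g/mol; 46 ÷ 46.02 ≈ 1, so the molecular formula is CH2O2.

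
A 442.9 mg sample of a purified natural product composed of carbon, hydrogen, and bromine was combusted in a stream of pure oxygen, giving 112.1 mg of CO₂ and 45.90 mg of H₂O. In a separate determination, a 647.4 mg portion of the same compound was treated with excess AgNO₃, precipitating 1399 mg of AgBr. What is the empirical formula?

mol C = 0.1121 g CO₂ ÷ 44.009 g/mol = 0.0025472 mol
mol H = 2 × 0.04590 g H₂O ÷ 18.015 g/mol = 0.0050958 mol
From the AgBr data: mol Br per gram of compound = (1.399 ÷ 187.772) ÷ 0.6474 = 0.011508 mol/g, so in the 0.4429 g combustion sample mol Br = 0.0050971 mol
Divide by the smallest (0.0025472 mol): C 1.000, H 2.001, Br 2.001

CH2Br2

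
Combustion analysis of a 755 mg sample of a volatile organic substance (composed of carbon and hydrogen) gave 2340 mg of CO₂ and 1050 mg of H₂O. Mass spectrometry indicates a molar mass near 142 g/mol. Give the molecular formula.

C10H22

mol C = 2.34 g CO₂ ÷ 44.009 g/mol = 0.05317 mol
mol H = 2 × 1.05 g H₂O ÷ 18.015 g/mol = 0.1166 mol
Divide by the smallest (0.05317 mol): C 1.000, H 2.192
Multiplying each by 5 gives whole numbers: C 5.00, H 10.96
Empirical formula: C5H11
Empirical-formula mass = 71.14 g/mol; 142 ÷ 71.14 ≈ 2, so the molecular formula is C10H22.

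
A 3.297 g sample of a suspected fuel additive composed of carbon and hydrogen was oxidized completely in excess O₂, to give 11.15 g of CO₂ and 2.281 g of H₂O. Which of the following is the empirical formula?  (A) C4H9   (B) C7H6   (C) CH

mol C = 11.15 g CO₂ ÷ 44.009 g/mol = 0.25336 mol
mol H = 2 × 2.281 g H₂O ÷ 18.015 g/mol = 0.25323 mol
Divide by the smallest (0.25323 mol): C 1.000, H 1.000

(C) CH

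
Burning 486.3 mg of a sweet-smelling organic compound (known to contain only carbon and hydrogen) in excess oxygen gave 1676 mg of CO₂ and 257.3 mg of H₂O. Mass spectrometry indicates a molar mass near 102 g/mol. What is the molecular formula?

C8H6

mol C = 1.676 g CO₂ ÷ 44.009 g/mol = 0.038083 mol
mol H = 2 × 0.2573 g H₂O ÷ 18.015 g/mol = 0.028565 mol
Divide by the smallest (0.028565 mol): C 1.333, H 1.000
Multiplying each by 3 gives whole numbers: C 4.00, H 3.00
Empirical formula: C4H3
Empirical-formula mass = 51.07 g/mol; 102 ÷ 51.07 ≈ 2, so the molecular formula is C8H6.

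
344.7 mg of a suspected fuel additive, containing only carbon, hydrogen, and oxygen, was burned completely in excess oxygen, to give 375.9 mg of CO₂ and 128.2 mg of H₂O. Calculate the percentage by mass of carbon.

mol C = 0.3759 g CO₂ ÷ 44.009 g/mol = 0.0085414 mol
mol H = 2 × 0.1282 g H₂O ÷ 18.015 g/mol = 0.014233 mol
mass O = 0.3447 − (0.10259 + 0.014346) = 0.22776 g → mol O = 0.22776 ÷ 15.999 = 0.014236 mol
mass % C = 0.10259 g ÷ 0.3447 g × 100%

29.76%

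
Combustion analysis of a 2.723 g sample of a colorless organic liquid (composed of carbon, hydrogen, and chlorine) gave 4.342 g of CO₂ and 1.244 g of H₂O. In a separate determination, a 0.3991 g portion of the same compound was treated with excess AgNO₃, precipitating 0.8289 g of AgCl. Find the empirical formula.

C5H7Cl2

mol C = 4.342 g CO₂ ÷ 44.009 g/mol = 0.098662 mol
mol H = 2 × 1.244 g H₂O ÷ 18.015 g/mol = 0.13811 mol
From the AgCl data: mol Cl per gram of compound = (0.8289 ÷ 143.318) ÷ 0.3991 = 0.014492 mol/g, so in the 2.723 g combustion sample mol Cl = 0.039461 mol
Divide by the smallest (0.039461 mol): C 2.500, H 3.500, Cl 1.000
Multiplying each by 2 gives whole numbers: C 5.00, H 7.00, Cl 2.00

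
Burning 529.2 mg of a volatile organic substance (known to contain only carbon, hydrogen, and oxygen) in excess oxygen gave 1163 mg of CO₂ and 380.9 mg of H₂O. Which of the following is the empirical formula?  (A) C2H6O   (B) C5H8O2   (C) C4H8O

mol C = 1.163 g CO₂ ÷ 44.009 g/mol = 0.026426 mol
mol H = 2 × 0.3809 g H₂O ÷ 18.015 g/mol = 0.042287 mol
mass O = 0.5292 − (0.31741 + 0.042625) = 0.16917 g → mol O = 0.16917 ÷ 15.999 = 0.010574 mol
Divide by the smallest (0.010574 mol): C 2.499, H 3.999, O 1.000
Multiplying each by 2 gives whole numbers: C 5.00, H 8.00, O 2.00

(B) C5H8O2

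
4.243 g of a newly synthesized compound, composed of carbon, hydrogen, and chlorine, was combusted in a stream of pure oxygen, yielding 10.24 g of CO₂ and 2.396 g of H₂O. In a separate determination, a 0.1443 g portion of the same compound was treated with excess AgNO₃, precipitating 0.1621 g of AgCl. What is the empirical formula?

C7H8Cl

mol C = 10.24 g CO₂ ÷ 44.009 g/mol = 0.23268 mol
mol H = 2 × 2.396 g H₂O ÷ 18.015 g/mol = 0.26600 mol
From the AgCl data: mol Cl per gram of compound = (0.1621 ÷ 143.318) ÷ 0.1443 = 0.0078382 mol/g, so in the 4.243 g combustion sample mol Cl = 0.033257 mol
Divide by the smallest (0.033257 mol): C 6.996, H 7.998, Cl 1.000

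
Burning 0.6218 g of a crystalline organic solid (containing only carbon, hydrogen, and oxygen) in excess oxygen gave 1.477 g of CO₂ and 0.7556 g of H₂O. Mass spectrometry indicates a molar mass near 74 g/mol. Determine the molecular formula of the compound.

mol C = 1.477 g CO₂ ÷ 44.009 g/mol = 0.033561 mol
mol H = 2 × 0.7556 g H₂O ÷ 18.015 g/mol = 0.083886 mol
mass O = 0.6218 − (0.40310 + 0.084557) = 0.13414 g → mol O = 0.13414 ÷ 15.999 = 0.0083842 mol
Divide by the smallest (0.0083842 mol): C 4.003, H 10.005, O 1.000
Empirical formula: C4H10O
Empirical-formula mass = 74.12 g/mol; 74 ÷ 74.12 ≈ 1, so the molecular formula is C4H10O.

C4H10O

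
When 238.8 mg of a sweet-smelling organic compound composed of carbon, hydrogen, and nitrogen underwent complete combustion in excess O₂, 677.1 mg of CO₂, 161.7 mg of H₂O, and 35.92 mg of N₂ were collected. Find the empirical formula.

C6H7N

mol C = 0.6771 g CO₂ ÷ 44.009 g/mol = 0.015385 mol
mol H = 2 × 0.1617 g H₂O ÷ 18.015 g/mol = 0.017952 mol
mol N = 2 × 0.03592 g N₂ ÷ 28.014 g/mol = 0.0025644 mol
Divide by the smallest (0.0025644 mol): C 6.000, H 7.000, N 1.000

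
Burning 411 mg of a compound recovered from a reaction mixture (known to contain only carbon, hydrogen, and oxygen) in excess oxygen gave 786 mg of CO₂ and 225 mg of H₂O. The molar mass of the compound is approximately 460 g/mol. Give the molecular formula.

C20H28O12

mol C = 0.786 g CO₂ ÷ 44.009 g/mol = 0.01786 mol
mol H = 2 × 0.225 g H₂O ÷ 18.015 g/mol = 0.02498 mol
mass O = 0.411 − (0.2145 + 0.02518) = 0.1713 g → mol O = 0.1713 ÷ 15.999 = 0.01071 mol
Divide by the smallest (0.01071 mol): C 1.668, H 2.333, O 1.000
Multiplying each by 3 gives whole numbers: C 5.00, H 7.00, O 3.00
Empirical formula: C5H7O3
Empirical-formula mass = 115.11 g/mol; 460 ÷ 115.11 ≈ 4, so the molecular formula is C20H28O12.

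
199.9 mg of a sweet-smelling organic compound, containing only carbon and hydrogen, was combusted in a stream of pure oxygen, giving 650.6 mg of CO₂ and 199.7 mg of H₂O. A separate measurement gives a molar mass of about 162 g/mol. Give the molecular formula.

mol C = 0.6506 g CO₂ ÷ 44.009 g/mol = 0.014783 mol
mol H = 2 × 0.1997 g H₂O ÷ 18.015 g/mol = 0.022170 mol
Divide by the smallest (0.014783 mol): C 1.000, H 1.500
Multiplying each by 2 gives whole numbers: C 2.00, H 3.00
Empirical formula: C2H3
Empirical-formula mass = 27.05 g/mol; 162 ÷ 27.05 ≈ 6, so the molecular formula is C12H18.

C12H18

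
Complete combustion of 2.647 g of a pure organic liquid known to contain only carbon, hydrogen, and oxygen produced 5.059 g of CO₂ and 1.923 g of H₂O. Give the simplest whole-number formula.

C7H13O4

mol C = 5.059 g CO₂ ÷ 44.009 g/mol = 0.11495 mol
mol H = 2 × 1.923 g H₂O ÷ 18.015 g/mol = 0.21349 mol
mass O = 2.647 − (1.3807 + 0.21520) = 1.0511 g → mol O = 1.0511 ÷ 15.999 = 0.065697 mol
Divide by the smallest (0.065697 mol): C 1.750, H 3.250, O 1.000
Multiplying each by 4 gives whole numbers: C 7.00, H 13.00, O 4.00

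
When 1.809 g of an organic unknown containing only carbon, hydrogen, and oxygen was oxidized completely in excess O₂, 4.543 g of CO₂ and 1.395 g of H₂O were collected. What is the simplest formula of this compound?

mol C = 4.543 g CO₂ ÷ 44.009 g/mol = 0.10323 mol
mol H = 2 × 1.395 g H₂O ÷ 18.015 g/mol = 0.15487 mol
mass O = 1.809 − (1.2399 + 0.15611) = 0.41301 g → mol O = 0.41301 ÷ 15.999 = 0.025815 mol
Divide by the smallest (0.025815 mol): C 3.999, H 5.999, O 1.000

C4H6O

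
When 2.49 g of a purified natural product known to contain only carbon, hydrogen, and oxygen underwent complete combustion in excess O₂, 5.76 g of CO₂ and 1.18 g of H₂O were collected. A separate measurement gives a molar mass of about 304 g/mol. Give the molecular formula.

C16H16O6

mol C = 5.76 g CO₂ ÷ 44.009 g/mol = 0.1309 mol
mol H = 2 × 1.18 g H₂O ÷ 18.015 g/mol = 0.1310 mol
mass O = 2.49 − (1.572 + 0.1320) = 0.7859 g → mol O = 0.7859 ÷ 15.999 = 0.04912 mol
Divide by the smallest (0.04912 mol): C 2.664, H 2.667, O 1.000
Multiplying each by 3 gives whole numbers: C 7.99, H 8.00, O 3.00
Empirical formula: C8H8O3
Empirical-formula mass = 152.15 g/mol; 304 ÷ 152.15 ≈ 2, so the molecular formula is C16H16O6.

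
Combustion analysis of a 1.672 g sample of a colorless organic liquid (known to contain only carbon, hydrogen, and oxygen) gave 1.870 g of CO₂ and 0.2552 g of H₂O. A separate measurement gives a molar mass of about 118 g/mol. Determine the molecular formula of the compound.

mol C = 1.870 g CO₂ ÷ 44.009 g/mol = 0.042491 mol
mol H = 2 × 0.2552 g H₂O ÷ 18.015 g/mol = 0.028332 mol
mass O = 1.672 − (0.51036 + 0.028559) = 1.1331 g → mol O = 1.1331 ÷ 15.999 = 0.070822 mol
Divide by the smallest (0.028332 mol): C 1.500, H 1.000, O 2.500
Multiplying each by 2 gives whole numbers: C 3.00, H 2.00, O 5.00
Empirical formula: C3H2O5
Empirical-formula mass = 118.04 g/mol; 118 ÷ 118.04 ≈ 1, so the molecular formula is C3H2O5.

C3H2O5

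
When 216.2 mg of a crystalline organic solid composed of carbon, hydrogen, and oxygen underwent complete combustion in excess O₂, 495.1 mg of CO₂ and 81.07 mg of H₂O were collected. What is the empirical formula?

C5H4O2

mol C = 0.4951 g CO₂ ÷ 44.009 g/mol = 0.011250 mol
mol H = 2 × 0.08107 g H₂O ÷ 18.015 g/mol = 0.0090003 mol
mass O = 0.2162 − (0.13512 + 0.0090723) = 0.072004 g → mol O = 0.072004 ÷ 15.999 = 0.0045006 mol
Divide by the smallest (0.0045006 mol): C 2.500, H 2.000, O 1.000
Multiplying each by 2 gives whole numbers: C 5.00, H 4.00, O 2.00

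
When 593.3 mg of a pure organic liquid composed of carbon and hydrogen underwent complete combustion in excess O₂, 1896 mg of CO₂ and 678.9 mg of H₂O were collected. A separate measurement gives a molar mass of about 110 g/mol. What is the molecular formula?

mol C = 1.896 g CO₂ ÷ 44.009 g/mol = 0.043082 mol
mol H = 2 × 0.6789 g H₂O ÷ 18.015 g/mol = 0.075371 mol
Divide by the smallest (0.043082 mol): C 1.000, H 1.749
Multiplying each by 4 gives whole numbers: C 4.00, H 7.00
Empirical formula: C4H7
Empirical-formula mass = 55.10 g/mol; 110 ÷ 55.10 ≈ 2, so the molecular formula is C8H14.

C8H14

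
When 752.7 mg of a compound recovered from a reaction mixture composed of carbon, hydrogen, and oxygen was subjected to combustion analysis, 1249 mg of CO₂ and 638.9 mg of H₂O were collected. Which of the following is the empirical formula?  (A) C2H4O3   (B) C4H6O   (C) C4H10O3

(C) C4H10O3

mol C = 1.249 g CO₂ ÷ 44.009 g/mol = 0.028381 mol
mol H = 2 × 0.6389 g H₂O ÷ 18.015 g/mol = 0.070930 mol
mass O = 0.7527 − (0.34088 + 0.071497) = 0.34032 g → mol O = 0.34032 ÷ 15.999 = 0.021272 mol
Divide by the smallest (0.021272 mol): C 1.334, H 3.334, O 1.000
Multiplying each by 3 gives whole numbers: C 4.00, H 10.00, O 3.00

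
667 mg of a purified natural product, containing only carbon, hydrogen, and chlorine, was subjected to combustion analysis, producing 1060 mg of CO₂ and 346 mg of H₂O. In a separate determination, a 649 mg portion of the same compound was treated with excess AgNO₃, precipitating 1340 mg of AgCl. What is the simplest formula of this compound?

mol C = 1.06 g CO₂ ÷ 44.009 g/mol = 0.02409 mol
mol H = 2 × 0.346 g H₂O ÷ 18.015 g/mol = 0.03841 mol
From the AgCl data: mol Cl per gram of compound = (1.34 ÷ 143.318) ÷ 0.649 = 0.01441 mol/g, so in the 0.667 g combustion sample mol Cl = 0.009609 mol
Divide by the smallest (0.009609 mol): C 2.507, H 3.997, Cl 1.000
Multiplying each by 2 gives whole numbers: C 5.01, H 7.99, Cl 2.00

C5H8Cl2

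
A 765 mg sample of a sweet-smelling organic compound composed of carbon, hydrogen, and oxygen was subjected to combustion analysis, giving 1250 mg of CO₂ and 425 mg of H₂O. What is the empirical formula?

mol C = 1.25 g CO₂ ÷ 44.009 g/mol = 0.02840 mol
mol H = 2 × 0.425 g H₂O ÷ 18.015 g/mol = 0.04718 mol
mass O = 0.765 − (0.3412 + 0.04756) = 0.3763 g → mol O = 0.3763 ÷ 15.999 = 0.02352 mol
Divide by the smallest (0.02352 mol): C 1.208, H 2.006, O 1.000
Multiplying each by 5 gives whole numbers: C 6.04, H 10.03, O 5.00

C6H10O5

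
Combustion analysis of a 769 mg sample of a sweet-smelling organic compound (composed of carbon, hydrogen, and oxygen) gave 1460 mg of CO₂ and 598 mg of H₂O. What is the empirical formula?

C7H14O4

mol C = 1.46 g CO₂ ÷ 44.009 g/mol = 0.03318 mol
mol H = 2 × 0.598 g H₂O ÷ 18.015 g/mol = 0.06639 mol
mass O = 0.769 − (0.3985 + 0.06692) = 0.3036 g → mol O = 0.3036 ÷ 15.999 = 0.01898 mol
Divide by the smallest (0.01898 mol): C 1.748, H 3.498, O 1.000
Multiplying each by 4 gives whole numbers: C 6.99, H 13.99, O 4.00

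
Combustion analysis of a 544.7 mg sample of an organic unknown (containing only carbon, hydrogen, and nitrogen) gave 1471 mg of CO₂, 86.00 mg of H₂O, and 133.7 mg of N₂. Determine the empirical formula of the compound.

C7H2N2

mol C = 1.471 g CO₂ ÷ 44.009 g/mol = 0.033425 mol
mol H = 2 × 0.08600 g H₂O ÷ 18.015 g/mol = 0.0095476 mol
mol N = 2 × 0.1337 g N₂ ÷ 28.014 g/mol = 0.0095452 mol
Divide by the smallest (0.0095452 mol): C 3.502, H 1.000, N 1.000
Multiplying each by 2 gives whole numbers: C 7.00, H 2.00, N 2.00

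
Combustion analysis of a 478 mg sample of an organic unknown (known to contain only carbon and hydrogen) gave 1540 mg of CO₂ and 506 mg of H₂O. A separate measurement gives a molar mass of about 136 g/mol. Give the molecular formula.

C10H16

mol C = 1.54 g CO₂ ÷ 44.009 g/mol = 0.03499 mol
mol H = 2 × 0.506 g H₂O ÷ 18.015 g/mol = 0.05618 mol
Divide by the smallest (0.03499 mol): C 1.000, H 1.605
Multiplying each by 5 gives whole numbers: C 5.00, H 8.03
Empirical formula: C5H8
Empirical-formula mass = 68.12 g/mol; 136 ÷ 68.12 ≈ 2, so the molecular formula is C10H16.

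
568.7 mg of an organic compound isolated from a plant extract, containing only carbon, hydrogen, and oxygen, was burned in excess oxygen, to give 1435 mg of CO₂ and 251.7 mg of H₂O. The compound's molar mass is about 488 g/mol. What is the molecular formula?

mol C = 1.435 g CO₂ ÷ 44.009 g/mol = 0.032607 mol
mol H = 2 × 0.2517 g H₂O ÷ 18.015 g/mol = 0.027943 mol
mass O = 0.5687 − (0.39164 + 0.028167) = 0.14889 g → mol O = 0.14889 ÷ 15.999 = 0.0093063 mol
Divide by the smallest (0.0093063 mol): C 3.504, H 3.003, O 1.000
Multiplying each by 2 gives whole numbers: C 7.01, H 6.01, O 2.00
Empirical formula: C7H6O2
Empirical-formula mass = 122.12 g/mol; 488 ÷ 122.12 ≈ 4, so the molecular formula is C28H24O8.

C28H24O8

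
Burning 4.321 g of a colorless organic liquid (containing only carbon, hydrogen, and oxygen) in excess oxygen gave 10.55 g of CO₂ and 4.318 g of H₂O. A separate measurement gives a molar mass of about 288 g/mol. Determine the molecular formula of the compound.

C16H32O4

mol C = 10.55 g CO₂ ÷ 44.009 g/mol = 0.23972 mol
mol H = 2 × 4.318 g H₂O ÷ 18.015 g/mol = 0.47938 mol
mass O = 4.321 − (2.8793 + 0.48321) = 0.95847 g → mol O = 0.95847 ÷ 15.999 = 0.059908 mol
Divide by the smallest (0.059908 mol): C 4.002, H 8.002, O 1.000
Empirical formula: C4H8O
Empirical-formula mass = 72.11 g/mol; 288 ÷ 72.11 ≈ 4, so the molecular formula is C16H32O4.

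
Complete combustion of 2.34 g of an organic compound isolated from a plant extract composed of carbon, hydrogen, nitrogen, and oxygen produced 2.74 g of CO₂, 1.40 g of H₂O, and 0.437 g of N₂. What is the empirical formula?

C2H5NO2

mol C = 2.74 g CO₂ ÷ 44.009 g/mol = 0.06226 mol
mol H = 2 × 1.40 g H₂O ÷ 18.015 g/mol = 0.1554 mol
mol N = 2 × 0.437 g N₂ ÷ 28.014 g/mol = 0.03120 mol
mass O = 2.34 − (0.7478 + 0.1567 + 0.4370) = 0.9985 g → mol O = 0.9985 ÷ 15.999 = 0.06241 mol
Divide by the smallest (0.03120 mol): C 1.996, H 4.982, N 1.000, O 2.000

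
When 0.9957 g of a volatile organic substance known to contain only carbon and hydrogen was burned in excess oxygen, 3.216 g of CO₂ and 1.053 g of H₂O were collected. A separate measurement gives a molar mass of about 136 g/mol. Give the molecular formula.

C10H16

mol C = 3.216 g CO₂ ÷ 44.009 g/mol = 0.073076 mol
mol H = 2 × 1.053 g H₂O ÷ 18.015 g/mol = 0.11690 mol
Divide by the smallest (0.073076 mol): C 1.000, H 1.600
Multiplying each by 5 gives whole numbers: C 5.00, H 8.00
Empirical formula: C5H8
Empirical-formula mass = 68.12 g/mol; 136 ÷ 68.12 ≈ 2, so the molecular formula is C10H16.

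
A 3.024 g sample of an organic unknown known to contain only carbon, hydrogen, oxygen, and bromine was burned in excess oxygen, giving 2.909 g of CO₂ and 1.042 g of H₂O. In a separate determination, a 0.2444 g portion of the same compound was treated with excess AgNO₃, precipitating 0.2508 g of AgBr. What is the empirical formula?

C4H7BrO3

mol C = 2.909 g CO₂ ÷ 44.009 g/mol = 0.066100 mol
mol H = 2 × 1.042 g H₂O ÷ 18.015 g/mol = 0.11568 mol
From the AgBr data: mol Br per gram of compound = (0.2508 ÷ 187.772) ÷ 0.2444 = 0.0054651 mol/g, so in the 3.024 g combustion sample mol Br = 0.016526 mol
mass O = 3.024 − (0.79393 + 0.11661 + 1.3205) = 0.79294 g → mol O = 0.79294 ÷ 15.999 = 0.049562 mol
Divide by the smallest (0.016526 mol): C 4.000, H 7.000, Br 1.000, O 2.999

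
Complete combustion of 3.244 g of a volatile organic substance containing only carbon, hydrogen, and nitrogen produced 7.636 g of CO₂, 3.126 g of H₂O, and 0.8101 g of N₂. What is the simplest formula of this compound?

C3H6N

mol C = 7.636 g CO₂ ÷ 44.009 g/mol = 0.17351 mol
mol H = 2 × 3.126 g H₂O ÷ 18.015 g/mol = 0.34704 mol
mol N = 2 × 0.8101 g N₂ ÷ 28.014 g/mol = 0.057835 mol
Divide by the smallest (0.057835 mol): C 3.000, H 6.001, N 1.000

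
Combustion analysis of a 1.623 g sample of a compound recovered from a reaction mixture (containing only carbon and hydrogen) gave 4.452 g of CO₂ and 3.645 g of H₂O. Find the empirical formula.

CH4

mol C = 4.452 g CO₂ ÷ 44.009 g/mol = 0.10116 mol
mol H = 2 × 3.645 g H₂O ÷ 18.015 g/mol = 0.40466 mol
Divide by the smallest (0.10116 mol): C 1.000, H 4.000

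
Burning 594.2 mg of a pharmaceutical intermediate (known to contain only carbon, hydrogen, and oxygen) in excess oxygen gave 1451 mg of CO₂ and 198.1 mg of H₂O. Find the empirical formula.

C3H2O

mol C = 1.451 g CO₂ ÷ 44.009 g/mol = 0.032971 mol
mol H = 2 × 0.1981 g H₂O ÷ 18.015 g/mol = 0.021993 mol
mass O = 0.5942 − (0.39601 + 0.022169) = 0.17602 g → mol O = 0.17602 ÷ 15.999 = 0.011002 mol
Divide by the smallest (0.011002 mol): C 2.997, H 1.999, O 1.000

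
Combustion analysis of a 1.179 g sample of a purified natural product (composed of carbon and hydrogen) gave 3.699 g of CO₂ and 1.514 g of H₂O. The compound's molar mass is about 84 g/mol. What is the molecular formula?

mol C = 3.699 g CO₂ ÷ 44.009 g/mol = 0.084051 mol
mol H = 2 × 1.514 g H₂O ÷ 18.015 g/mol = 0.16808 mol
Divide by the smallest (0.084051 mol): C 1.000, H 2.000
Empirical formula: CH2
Empirical-formula mass = 14.03 g/mol; 84 ÷ 14.03 ≈ 6, so the molecular formula is C6H12.

C6H12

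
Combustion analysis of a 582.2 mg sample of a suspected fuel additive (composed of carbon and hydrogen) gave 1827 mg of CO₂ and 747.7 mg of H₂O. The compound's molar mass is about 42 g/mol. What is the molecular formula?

mol C = 1.827 g CO₂ ÷ 44.009 g/mol = 0.041514 mol
mol H = 2 × 0.7477 g H₂O ÷ 18.015 g/mol = 0.083009 mol
Divide by the smallest (0.041514 mol): C 1.000, H 2.000
Empirical formula: CH2
Empirical-formula mass = 14.03 g/mol; 42 ÷ 14.03 ≈ 3, so the molecular formula is C3H6.

C3H6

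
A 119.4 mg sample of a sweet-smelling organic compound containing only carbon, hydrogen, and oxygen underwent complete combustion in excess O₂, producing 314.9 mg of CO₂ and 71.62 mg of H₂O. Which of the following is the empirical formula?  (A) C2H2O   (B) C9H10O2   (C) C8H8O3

(B) C9H10O2

mol C = 0.3149 g CO₂ ÷ 44.009 g/mol = 0.0071554 mol
mol H = 2 × 0.07162 g H₂O ÷ 18.015 g/mol = 0.0079512 mol
mass O = 0.1194 − (0.085943 + 0.0080148) = 0.025442 g → mol O = 0.025442 ÷ 15.999 = 0.0015902 mol
Divide by the smallest (0.0015902 mol): C 4.500, H 5.000, O 1.000
Multiplying each by 2 gives whole numbers: C 9.00, H 10.00, O 2.00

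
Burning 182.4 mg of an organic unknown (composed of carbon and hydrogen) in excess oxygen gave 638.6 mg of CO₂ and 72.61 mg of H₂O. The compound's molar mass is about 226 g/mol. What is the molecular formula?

mol C = 0.6386 g CO₂ ÷ 44.009 g/mol = 0.014511 mol
mol H = 2 × 0.07261 g H₂O ÷ 18.015 g/mol = 0.0080611 mol
Divide by the smallest (0.0080611 mol): C 1.800, H 1.000
Multiplying each by 5 gives whole numbers: C 9.00, H 5.00
Empirical formula: C9H5
Empirical-formula mass = 113.14 g/mol; 226 ÷ 113.14 ≈ 2, so the molecular formula is C18H10.

C18H10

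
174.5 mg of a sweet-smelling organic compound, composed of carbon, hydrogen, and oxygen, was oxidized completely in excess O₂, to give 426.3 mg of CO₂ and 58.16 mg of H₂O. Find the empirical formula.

C3H2O

mol C = 0.4263 g CO₂ ÷ 44.009 g/mol = 0.0096867 mol
mol H = 2 × 0.05816 g H₂O ÷ 18.015 g/mol = 0.0064568 mol
mass O = 0.1745 − (0.11635 + 0.0065085) = 0.051645 g → mol O = 0.051645 ÷ 15.999 = 0.0032280 mol
Divide by the smallest (0.0032280 mol): C 3.001, H 2.000, O 1.000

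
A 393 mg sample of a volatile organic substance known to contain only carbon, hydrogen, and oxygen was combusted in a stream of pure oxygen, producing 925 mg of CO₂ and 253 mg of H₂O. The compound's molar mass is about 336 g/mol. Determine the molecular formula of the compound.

C18H24O6

mol C = 0.925 g CO₂ ÷ 44.009 g/mol = 0.02102 mol
mol H = 2 × 0.253 g H₂O ÷ 18.015 g/mol = 0.02809 mol
mass O = 0.393 − (0.2525 + 0.02831) = 0.1122 g → mol O = 0.1122 ÷ 15.999 = 0.007015 mol
Divide by the smallest (0.007015 mol): C 2.996, H 4.004, O 1.000
Empirical formula: C3H4O
Empirical-formula mass = 56.06 g/mol; 336 ÷ 56.06 ≈ 6, so the molecular formula is C18H24O6.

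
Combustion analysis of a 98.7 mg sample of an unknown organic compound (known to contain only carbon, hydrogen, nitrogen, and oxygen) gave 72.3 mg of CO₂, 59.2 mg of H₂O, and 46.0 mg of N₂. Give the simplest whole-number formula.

mol C = 0.0723 g CO₂ ÷ 44.009 g/mol = 0.001643 mol
mol H = 2 × 0.0592 g H₂O ÷ 18.015 g/mol = 0.006572 mol
mol N = 2 × 0.0460 g N₂ ÷ 28.014 g/mol = 0.003284 mol
mass O = 0.0987 − (0.01973 + 0.006625 + 0.04600) = 0.02634 g → mol O = 0.02634 ÷ 15.999 = 0.001647 mol
Divide by the smallest (0.001643 mol): C 1.000, H 4.001, N 1.999, O 1.002

CH4N2O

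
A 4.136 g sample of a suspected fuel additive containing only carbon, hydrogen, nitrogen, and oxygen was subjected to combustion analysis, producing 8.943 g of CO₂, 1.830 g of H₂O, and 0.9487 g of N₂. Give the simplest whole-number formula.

mol C = 8.943 g CO₂ ÷ 44.009 g/mol = 0.20321 mol
mol H = 2 × 1.830 g H₂O ÷ 18.015 g/mol = 0.20316 mol
mol N = 2 × 0.9487 g N₂ ÷ 28.014 g/mol = 0.067730 mol
mass O = 4.136 − (2.4407 + 0.20479 + 0.94870) = 0.54177 g → mol O = 0.54177 ÷ 15.999 = 0.033863 mol
Divide by the smallest (0.033863 mol): C 6.001, H 6.000, N 2.000, O 1.000

C6H6N2O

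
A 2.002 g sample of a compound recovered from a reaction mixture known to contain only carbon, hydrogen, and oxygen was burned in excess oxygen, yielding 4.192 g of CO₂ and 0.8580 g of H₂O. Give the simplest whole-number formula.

mol C = 4.192 g CO₂ ÷ 44.009 g/mol = 0.095253 mol
mol H = 2 × 0.8580 g H₂O ÷ 18.015 g/mol = 0.095254 mol
mass O = 2.002 − (1.1441 + 0.096016) = 0.76190 g → mol O = 0.76190 ÷ 15.999 = 0.047622 mol
Divide by the smallest (0.047622 mol): C 2.000, H 2.000, O 1.000

C2H2O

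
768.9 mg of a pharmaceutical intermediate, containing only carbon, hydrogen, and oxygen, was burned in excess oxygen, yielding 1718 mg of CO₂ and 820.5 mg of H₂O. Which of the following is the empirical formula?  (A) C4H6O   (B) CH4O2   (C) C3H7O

mol C = 1.718 g CO₂ ÷ 44.009 g/mol = 0.039037 mol
mol H = 2 × 0.8205 g H₂O ÷ 18.015 g/mol = 0.091091 mol
mass O = 0.7689 − (0.46888 + 0.091819) = 0.20820 g → mol O = 0.20820 ÷ 15.999 = 0.013013 mol
Divide by the smallest (0.013013 mol): C 3.000, H 7.000, O 1.000

(C) C3H7O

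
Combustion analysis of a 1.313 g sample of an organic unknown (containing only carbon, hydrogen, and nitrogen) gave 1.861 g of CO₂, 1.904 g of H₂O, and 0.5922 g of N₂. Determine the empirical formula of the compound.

mol C = 1.861 g CO₂ ÷ 44.009 g/mol = 0.042287 mol
mol H = 2 × 1.904 g H₂O ÷ 18.015 g/mol = 0.21138 mol
mol N = 2 × 0.5922 g N₂ ÷ 28.014 g/mol = 0.042279 mol
Divide by the smallest (0.042279 mol): C 1.000, H 5.000, N 1.000

CH5N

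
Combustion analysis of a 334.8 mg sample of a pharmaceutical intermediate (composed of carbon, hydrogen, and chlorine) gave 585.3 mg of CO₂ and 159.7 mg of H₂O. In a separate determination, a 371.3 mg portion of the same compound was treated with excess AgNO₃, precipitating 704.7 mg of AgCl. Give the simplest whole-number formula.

C3H4Cl

mol C = 0.5853 g CO₂ ÷ 44.009 g/mol = 0.013300 mol
mol H = 2 × 0.1597 g H₂O ÷ 18.015 g/mol = 0.017730 mol
From the AgCl data: mol Cl per gram of compound = (0.7047 ÷ 143.318) ÷ 0.3713 = 0.013243 mol/g, so in the 0.3348 g combustion sample mol Cl = 0.0044337 mol
Divide by the smallest (0.0044337 mol): C 3.000, H 3.999, Cl 1.000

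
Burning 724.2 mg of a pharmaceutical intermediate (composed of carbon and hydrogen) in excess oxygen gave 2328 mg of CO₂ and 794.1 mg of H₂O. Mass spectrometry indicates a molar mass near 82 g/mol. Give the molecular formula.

mol C = 2.328 g CO₂ ÷ 44.009 g/mol = 0.052898 mol
mol H = 2 × 0.7941 g H₂O ÷ 18.015 g/mol = 0.088160 mol
Divide by the smallest (0.052898 mol): C 1.000, H 1.667
Multiplying each by 3 gives whole numbers: C 3.00, H 5.00
Empirical formula: C3H5
Empirical-formula mass = 41.07 g/mol; 82 ÷ 41.07 ≈ 2, so the molecular formula is C6H10.

C6H10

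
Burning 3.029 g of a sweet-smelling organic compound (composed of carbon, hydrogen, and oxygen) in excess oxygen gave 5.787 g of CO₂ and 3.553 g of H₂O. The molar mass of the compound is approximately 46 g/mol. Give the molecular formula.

mol C = 5.787 g CO₂ ÷ 44.009 g/mol = 0.13150 mol
mol H = 2 × 3.553 g H₂O ÷ 18.015 g/mol = 0.39445 mol
mass O = 3.029 − (1.5794 + 0.39760) = 1.0520 g → mol O = 1.0520 ÷ 15.999 = 0.065754 mol
Divide by the smallest (0.065754 mol): C 2.000, H 5.999, O 1.000
Empirical formula: C2H6O
Empirical-formula mass = 46.07 g/mol; 46 ÷ 46.07 ≈ 1, so the molecular formula is C2H6O.

C2H6O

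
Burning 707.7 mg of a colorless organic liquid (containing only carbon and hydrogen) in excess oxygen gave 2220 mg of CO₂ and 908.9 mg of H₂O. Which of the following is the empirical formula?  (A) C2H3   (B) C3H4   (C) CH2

mol C = 2.220 g CO₂ ÷ 44.009 g/mol = 0.050444 mol
mol H = 2 × 0.9089 g H₂O ÷ 18.015 g/mol = 0.10090 mol
Divide by the smallest (0.050444 mol): C 1.000, H 2.000

(C) CH2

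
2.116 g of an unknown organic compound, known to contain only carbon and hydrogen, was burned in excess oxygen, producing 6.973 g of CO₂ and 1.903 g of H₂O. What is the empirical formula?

C3H4

mol C = 6.973 g CO₂ ÷ 44.009 g/mol = 0.15844 mol
mol H = 2 × 1.903 g H₂O ÷ 18.015 g/mol = 0.21127 mol
Divide by the smallest (0.15844 mol): C 1.000, H 1.333
Multiplying each by 3 gives whole numbers: C 3.00, H 4.00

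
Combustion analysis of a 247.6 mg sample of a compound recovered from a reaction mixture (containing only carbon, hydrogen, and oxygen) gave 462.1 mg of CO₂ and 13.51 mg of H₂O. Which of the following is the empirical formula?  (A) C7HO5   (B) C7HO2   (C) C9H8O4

(A) C7HO5

mol C = 0.4621 g CO₂ ÷ 44.009 g/mol = 0.010500 mol
mol H = 2 × 0.01351 g H₂O ÷ 18.015 g/mol = 0.0014999 mol
mass O = 0.2476 − (0.12612 + 0.0015119) = 0.11997 g → mol O = 0.11997 ÷ 15.999 = 0.0074987 mol
Divide by the smallest (0.0014999 mol): C 7.001, H 1.000, O 5.000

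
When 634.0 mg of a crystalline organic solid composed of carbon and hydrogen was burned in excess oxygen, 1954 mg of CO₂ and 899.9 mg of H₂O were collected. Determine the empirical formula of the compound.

C4H9

mol C = 1.954 g CO₂ ÷ 44.009 g/mol = 0.044400 mol
mol H = 2 × 0.8999 g H₂O ÷ 18.015 g/mol = 0.099906 mol
Divide by the smallest (0.044400 mol): C 1.000, H 2.250
Multiplying each by 4 gives whole numbers: C 4.00, H 9.00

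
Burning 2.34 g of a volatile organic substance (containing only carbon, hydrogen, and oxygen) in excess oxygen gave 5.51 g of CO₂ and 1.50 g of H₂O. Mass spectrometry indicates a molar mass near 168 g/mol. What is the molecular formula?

mol C = 5.51 g CO₂ ÷ 44.009 g/mol = 0.1252 mol
mol H = 2 × 1.50 g H₂O ÷ 18.015 g/mol = 0.1665 mol
mass O = 2.34 − (1.504 + 0.1679) = 0.6683 g → mol O = 0.6683 ÷ 15.999 = 0.04177 mol
Divide by the smallest (0.04177 mol): C 2.997, H 3.986, O 1.000
Empirical formula: C3H4O
Empirical-formula mass = 56.06 g/mol; 168 ÷ 56.06 ≈ 3, so the molecular formula is C9H12O3.

C9H12O3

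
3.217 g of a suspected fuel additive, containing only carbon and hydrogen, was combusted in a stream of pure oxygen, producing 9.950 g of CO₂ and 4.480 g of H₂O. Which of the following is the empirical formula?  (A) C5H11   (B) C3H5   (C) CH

(A) C5H11

mol C = 9.950 g CO₂ ÷ 44.009 g/mol = 0.22609 mol
mol H = 2 × 4.480 g H₂O ÷ 18.015 g/mol = 0.49736 mol
Divide by the smallest (0.22609 mol): C 1.000, H 2.200
Multiplying each by 5 gives whole numbers: C 5.00, H 11.00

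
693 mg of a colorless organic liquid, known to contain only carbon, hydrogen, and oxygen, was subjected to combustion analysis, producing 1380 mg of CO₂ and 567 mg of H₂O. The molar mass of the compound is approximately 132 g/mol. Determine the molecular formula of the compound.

C6H12O3

mol C = 1.38 g CO₂ ÷ 44.009 g/mol = 0.03136 mol
mol H = 2 × 0.567 g H₂O ÷ 18.015 g/mol = 0.06295 mol
mass O = 0.693 − (0.3766 + 0.06345) = 0.2529 g → mol O = 0.2529 ÷ 15.999 = 0.01581 mol
Divide by the smallest (0.01581 mol): C 1.984, H 3.982, O 1.000
Empirical formula: C2H4O
Empirical-formula mass = 44.05 g/mol; 132 ÷ 44.05 ≈ 3, so the molecular formula is C6H12O3.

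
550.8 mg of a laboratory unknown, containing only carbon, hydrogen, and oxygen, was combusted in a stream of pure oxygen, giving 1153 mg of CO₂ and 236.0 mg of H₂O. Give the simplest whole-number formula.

C2H2O

mol C = 1.153 g CO₂ ÷ 44.009 g/mol = 0.026199 mol
mol H = 2 × 0.2360 g H₂O ÷ 18.015 g/mol = 0.026200 mol
mass O = 0.5508 − (0.31468 + 0.026410) = 0.20971 g → mol O = 0.20971 ÷ 15.999 = 0.013108 mol
Divide by the smallest (0.013108 mol): C 1.999, H 1.999, O 1.000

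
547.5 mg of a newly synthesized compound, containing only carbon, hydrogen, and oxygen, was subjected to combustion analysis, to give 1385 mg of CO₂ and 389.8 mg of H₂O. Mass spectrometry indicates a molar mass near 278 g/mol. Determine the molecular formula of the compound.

C16H22O4

mol C = 1.385 g CO₂ ÷ 44.009 g/mol = 0.031471 mol
mol H = 2 × 0.3898 g H₂O ÷ 18.015 g/mol = 0.043275 mol
mass O = 0.5475 − (0.37800 + 0.043621) = 0.12588 g → mol O = 0.12588 ÷ 15.999 = 0.0078682 mol
Divide by the smallest (0.0078682 mol): C 4.000, H 5.500, O 1.000
Multiplying each by 2 gives whole numbers: C 8.00, H 11.00, O 2.00
Empirical formula: C8H11O2
Empirical-formula mass = 139.17 g/mol; 278 ÷ 139.17 ≈ 2, so the molecular formula is C16H22O4.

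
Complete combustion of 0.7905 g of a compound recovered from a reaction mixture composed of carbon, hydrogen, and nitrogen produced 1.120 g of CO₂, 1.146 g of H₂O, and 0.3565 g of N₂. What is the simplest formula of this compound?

mol C = 1.120 g CO₂ ÷ 44.009 g/mol = 0.025449 mol
mol H = 2 × 1.146 g H₂O ÷ 18.015 g/mol = 0.12723 mol
mol N = 2 × 0.3565 g N₂ ÷ 28.014 g/mol = 0.025452 mol
Divide by the smallest (0.025449 mol): C 1.000, H 4.999, N 1.000

CH5N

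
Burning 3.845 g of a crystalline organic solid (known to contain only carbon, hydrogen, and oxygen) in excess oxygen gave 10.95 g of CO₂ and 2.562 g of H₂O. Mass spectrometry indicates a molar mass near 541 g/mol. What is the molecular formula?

C35H40O5

mol C = 10.95 g CO₂ ÷ 44.009 g/mol = 0.24881 mol
mol H = 2 × 2.562 g H₂O ÷ 18.015 g/mol = 0.28443 mol
mass O = 3.845 − (2.9885 + 0.28671) = 0.56981 g → mol O = 0.56981 ÷ 15.999 = 0.035615 mol
Divide by the smallest (0.035615 mol): C 6.986, H 7.986, O 1.000
Empirical formula: C7H8O
Empirical-formula mass = 108.14 g/mol; 541 ÷ 108.14 ≈ 5, so the molecular formula is C35H40O5.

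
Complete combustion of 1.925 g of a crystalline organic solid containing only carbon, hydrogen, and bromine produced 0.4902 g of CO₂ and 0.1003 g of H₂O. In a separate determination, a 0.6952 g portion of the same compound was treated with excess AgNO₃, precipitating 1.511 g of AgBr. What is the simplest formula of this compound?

CHBr2

mol C = 0.4902 g CO₂ ÷ 44.009 g/mol = 0.011139 mol
mol H = 2 × 0.1003 g H₂O ÷ 18.015 g/mol = 0.011135 mol
From the AgBr data: mol Br per gram of compound = (1.511 ÷ 187.772) ÷ 0.6952 = 0.011575 mol/g, so in the 1.925 g combustion sample mol Br = 0.022282 mol
Divide by the smallest (0.011135 mol): C 1.000, H 1.000, Br 2.001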